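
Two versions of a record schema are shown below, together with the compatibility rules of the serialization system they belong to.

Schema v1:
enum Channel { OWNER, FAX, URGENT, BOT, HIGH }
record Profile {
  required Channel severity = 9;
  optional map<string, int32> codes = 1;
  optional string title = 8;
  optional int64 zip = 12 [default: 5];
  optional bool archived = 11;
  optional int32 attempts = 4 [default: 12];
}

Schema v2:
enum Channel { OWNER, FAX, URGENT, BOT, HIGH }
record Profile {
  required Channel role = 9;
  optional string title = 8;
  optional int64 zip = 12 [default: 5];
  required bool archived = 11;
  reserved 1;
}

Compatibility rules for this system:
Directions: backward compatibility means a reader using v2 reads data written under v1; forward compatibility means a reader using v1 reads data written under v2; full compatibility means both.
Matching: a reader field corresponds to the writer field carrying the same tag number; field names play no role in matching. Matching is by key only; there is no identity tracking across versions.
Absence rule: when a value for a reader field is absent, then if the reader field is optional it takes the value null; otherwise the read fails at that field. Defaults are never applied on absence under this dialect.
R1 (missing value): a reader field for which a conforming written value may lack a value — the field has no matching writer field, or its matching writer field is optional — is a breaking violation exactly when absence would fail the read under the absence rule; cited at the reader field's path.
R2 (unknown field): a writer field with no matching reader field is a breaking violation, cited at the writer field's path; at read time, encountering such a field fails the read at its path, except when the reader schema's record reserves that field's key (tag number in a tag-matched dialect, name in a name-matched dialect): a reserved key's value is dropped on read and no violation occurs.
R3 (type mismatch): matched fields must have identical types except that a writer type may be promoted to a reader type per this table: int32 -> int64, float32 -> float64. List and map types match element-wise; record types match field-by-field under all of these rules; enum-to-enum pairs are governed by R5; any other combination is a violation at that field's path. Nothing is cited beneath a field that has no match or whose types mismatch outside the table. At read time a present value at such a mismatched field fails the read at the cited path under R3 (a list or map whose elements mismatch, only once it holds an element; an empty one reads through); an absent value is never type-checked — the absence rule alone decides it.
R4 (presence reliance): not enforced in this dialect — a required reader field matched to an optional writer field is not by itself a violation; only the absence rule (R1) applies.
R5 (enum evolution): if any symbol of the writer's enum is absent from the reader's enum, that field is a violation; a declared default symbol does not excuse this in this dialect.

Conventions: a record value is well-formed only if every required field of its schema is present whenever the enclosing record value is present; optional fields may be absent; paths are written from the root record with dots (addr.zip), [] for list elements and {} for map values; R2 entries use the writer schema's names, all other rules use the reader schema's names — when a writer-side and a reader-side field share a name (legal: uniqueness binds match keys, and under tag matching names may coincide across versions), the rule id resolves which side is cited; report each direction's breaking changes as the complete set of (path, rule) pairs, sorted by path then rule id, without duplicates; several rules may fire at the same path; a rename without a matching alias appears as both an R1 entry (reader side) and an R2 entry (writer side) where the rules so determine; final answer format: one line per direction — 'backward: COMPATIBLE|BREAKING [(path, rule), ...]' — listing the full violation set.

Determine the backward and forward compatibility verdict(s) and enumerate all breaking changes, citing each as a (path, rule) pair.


in Profile below, arrows point writer -> reader
backward on Profile — v2 reading data written by v1:
  role <- severity (Channel -> Channel, writer required)
  title <- title (string -> string, writer optional)
  zip <- zip (int64 -> int64, writer optional)
  archived <- archived (bool -> bool, writer optional)
  writer field codes has no reader counterpart
  writer field attempts has no reader counterpart
  breaking: (archived, R1)
  breaking: (attempts, R2)
  backward on Profile therefore BREAKING (2)
forward on Profile — v1 reading data written by v2:
  severity <- role (Channel -> Channel, writer required)
  codes: no writer-side match
  title <- title (string -> string, writer optional)
  zip <- zip (int64 -> int64, writer optional)
  archived <- archived (bool -> bool, writer required)
  attempts: no writer-side match
  => no violations; forward on Profile: COMPATIBLE

backward: BREAKING [(archived, R1), (attempts, R2)]; forward: COMPATIBLE []


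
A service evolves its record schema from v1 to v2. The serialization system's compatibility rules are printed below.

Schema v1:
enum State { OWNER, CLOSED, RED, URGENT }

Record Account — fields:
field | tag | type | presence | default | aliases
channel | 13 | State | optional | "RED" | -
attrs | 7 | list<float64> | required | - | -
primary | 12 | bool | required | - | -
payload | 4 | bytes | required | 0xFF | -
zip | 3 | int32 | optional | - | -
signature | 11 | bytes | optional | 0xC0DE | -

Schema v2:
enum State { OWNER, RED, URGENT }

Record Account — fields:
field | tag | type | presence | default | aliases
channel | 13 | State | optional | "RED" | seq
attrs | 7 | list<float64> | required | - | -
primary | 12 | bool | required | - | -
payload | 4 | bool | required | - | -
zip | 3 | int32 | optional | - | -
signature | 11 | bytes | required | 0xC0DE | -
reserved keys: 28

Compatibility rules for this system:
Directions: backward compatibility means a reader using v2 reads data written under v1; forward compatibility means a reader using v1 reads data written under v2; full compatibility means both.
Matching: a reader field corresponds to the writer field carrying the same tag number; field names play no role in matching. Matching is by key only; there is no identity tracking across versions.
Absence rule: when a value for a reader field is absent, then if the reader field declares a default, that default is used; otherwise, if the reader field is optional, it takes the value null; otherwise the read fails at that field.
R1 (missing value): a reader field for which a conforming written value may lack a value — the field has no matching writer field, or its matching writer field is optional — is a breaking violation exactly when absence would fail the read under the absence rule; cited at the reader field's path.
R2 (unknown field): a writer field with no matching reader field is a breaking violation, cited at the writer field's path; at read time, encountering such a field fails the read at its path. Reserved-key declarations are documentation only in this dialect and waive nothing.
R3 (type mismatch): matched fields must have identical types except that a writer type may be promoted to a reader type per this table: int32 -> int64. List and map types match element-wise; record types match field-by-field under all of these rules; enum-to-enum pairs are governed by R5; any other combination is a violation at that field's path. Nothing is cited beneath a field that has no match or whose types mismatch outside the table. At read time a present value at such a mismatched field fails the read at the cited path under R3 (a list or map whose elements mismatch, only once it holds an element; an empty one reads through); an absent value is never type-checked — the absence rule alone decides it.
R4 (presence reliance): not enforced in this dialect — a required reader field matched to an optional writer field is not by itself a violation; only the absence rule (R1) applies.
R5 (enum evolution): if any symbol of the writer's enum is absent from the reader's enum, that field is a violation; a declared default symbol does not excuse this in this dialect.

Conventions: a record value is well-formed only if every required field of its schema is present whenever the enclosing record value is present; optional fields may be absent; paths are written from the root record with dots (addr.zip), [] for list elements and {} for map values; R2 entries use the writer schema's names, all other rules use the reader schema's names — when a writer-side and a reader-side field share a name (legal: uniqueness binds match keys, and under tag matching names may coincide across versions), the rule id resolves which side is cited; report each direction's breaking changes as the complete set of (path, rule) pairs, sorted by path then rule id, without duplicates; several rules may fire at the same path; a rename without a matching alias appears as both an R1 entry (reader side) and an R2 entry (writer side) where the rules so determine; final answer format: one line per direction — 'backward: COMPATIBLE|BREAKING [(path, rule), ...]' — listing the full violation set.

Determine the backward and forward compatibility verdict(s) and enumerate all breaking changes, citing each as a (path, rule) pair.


backward: BREAKING [(channel, R5), (payload, R3)]; forward: BREAKING [(payload, R3)]

arrows below run writer -> reader for Account
backward analysis of Account with v2 as reader and v1 as writer:
  channel: State -> State, writer optional; from channel
  attrs: list<float64> -> list<float64>, writer required; from attrs
  primary: bool -> bool, writer required; from primary
  payload: bytes -> bool, writer required; from payload
  zip: int32 -> int32, writer optional; from zip
  signature: bytes -> bytes, writer optional; from signature
  violation R5 at channel
  violation R3 at payload
  => backward: BREAKING (2)
forward analysis of Account with v1 as reader and v2 as writer:
  channel: State -> State, writer optional; from channel
  attrs: list<float64> -> list<float64>, writer required; from attrs
  primary: bool -> bool, writer required; from primary
  payload: bool -> bytes, writer required; from payload
  zip: int32 -> int32, writer optional; from zip
  signature: bytes -> bytes, writer required; from signature
  violation R3 at payload
  => forward: BREAKING (1)


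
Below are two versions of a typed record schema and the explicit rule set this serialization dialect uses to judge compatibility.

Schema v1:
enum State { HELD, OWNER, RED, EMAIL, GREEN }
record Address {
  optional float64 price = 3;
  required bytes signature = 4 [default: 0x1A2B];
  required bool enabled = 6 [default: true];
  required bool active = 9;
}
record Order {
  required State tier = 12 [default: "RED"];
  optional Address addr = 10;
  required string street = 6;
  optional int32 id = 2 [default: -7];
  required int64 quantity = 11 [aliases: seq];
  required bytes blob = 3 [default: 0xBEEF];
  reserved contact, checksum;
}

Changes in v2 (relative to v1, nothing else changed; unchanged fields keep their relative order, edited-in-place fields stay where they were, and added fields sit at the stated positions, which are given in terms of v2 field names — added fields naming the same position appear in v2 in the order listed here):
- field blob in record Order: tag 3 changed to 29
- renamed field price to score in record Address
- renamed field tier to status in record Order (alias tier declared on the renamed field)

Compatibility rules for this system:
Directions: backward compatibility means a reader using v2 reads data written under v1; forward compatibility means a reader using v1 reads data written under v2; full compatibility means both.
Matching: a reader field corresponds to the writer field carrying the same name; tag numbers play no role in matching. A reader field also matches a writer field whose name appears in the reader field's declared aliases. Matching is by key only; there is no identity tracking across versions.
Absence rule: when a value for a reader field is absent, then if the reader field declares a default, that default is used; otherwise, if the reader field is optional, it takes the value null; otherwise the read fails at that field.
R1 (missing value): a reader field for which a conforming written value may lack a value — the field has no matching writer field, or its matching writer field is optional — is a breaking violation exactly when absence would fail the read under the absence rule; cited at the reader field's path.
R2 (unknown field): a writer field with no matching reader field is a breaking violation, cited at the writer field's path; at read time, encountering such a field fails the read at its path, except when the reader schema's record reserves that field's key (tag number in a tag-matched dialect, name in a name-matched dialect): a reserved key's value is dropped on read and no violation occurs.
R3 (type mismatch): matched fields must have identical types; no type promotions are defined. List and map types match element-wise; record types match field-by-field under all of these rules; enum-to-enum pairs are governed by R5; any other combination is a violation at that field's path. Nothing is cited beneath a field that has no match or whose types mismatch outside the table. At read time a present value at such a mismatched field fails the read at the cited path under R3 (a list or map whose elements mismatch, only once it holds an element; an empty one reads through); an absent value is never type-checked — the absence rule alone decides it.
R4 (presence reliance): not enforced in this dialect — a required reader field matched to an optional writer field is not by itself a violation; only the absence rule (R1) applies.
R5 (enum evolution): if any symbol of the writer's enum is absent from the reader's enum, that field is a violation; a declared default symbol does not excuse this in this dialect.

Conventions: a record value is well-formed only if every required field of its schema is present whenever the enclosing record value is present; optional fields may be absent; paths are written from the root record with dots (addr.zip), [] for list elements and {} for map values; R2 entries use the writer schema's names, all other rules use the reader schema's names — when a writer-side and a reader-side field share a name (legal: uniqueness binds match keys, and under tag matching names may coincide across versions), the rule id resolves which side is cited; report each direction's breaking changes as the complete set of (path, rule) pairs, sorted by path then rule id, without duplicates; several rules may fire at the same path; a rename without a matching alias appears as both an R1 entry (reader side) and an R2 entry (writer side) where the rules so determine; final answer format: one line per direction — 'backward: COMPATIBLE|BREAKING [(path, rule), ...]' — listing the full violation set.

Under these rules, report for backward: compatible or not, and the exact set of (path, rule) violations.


arrows below run writer -> reader for Order
backward for Order (reader v2, writer v1):
  writer required, State -> State: reader status maps from writer tier
  writer optional, Address -> Address: reader addr maps from writer addr
  writer required, string -> string: reader street maps from writer street
  writer optional, int32 -> int32: reader id maps from writer id
  writer required, int64 -> int64: reader quantity maps from writer quantity
  writer required, bytes -> bytes: reader blob maps from writer blob
  addr.score: no writer-side match
  writer required, bytes -> bytes: reader addr.signature maps from writer addr.signature
  writer required, bool -> bool: reader addr.enabled maps from writer addr.enabled
  writer required, bool -> bool: reader addr.active maps from writer addr.active
  writer addr.price: unknown to reader
  breaking: (addr.price, R2)
  backward on Order therefore BREAKING (1)
diffs on Order not affecting the asked answer:
  field blob in record Order: tag 3 changed to 29 -> no rule fires on it in Order's dialect; the asked verdict holds
  renamed field tier to status in record Order (alias tier declared on the renamed field) -> affects forward compatibility only, which is not asked

backward: BREAKING [(addr.price, R2)]


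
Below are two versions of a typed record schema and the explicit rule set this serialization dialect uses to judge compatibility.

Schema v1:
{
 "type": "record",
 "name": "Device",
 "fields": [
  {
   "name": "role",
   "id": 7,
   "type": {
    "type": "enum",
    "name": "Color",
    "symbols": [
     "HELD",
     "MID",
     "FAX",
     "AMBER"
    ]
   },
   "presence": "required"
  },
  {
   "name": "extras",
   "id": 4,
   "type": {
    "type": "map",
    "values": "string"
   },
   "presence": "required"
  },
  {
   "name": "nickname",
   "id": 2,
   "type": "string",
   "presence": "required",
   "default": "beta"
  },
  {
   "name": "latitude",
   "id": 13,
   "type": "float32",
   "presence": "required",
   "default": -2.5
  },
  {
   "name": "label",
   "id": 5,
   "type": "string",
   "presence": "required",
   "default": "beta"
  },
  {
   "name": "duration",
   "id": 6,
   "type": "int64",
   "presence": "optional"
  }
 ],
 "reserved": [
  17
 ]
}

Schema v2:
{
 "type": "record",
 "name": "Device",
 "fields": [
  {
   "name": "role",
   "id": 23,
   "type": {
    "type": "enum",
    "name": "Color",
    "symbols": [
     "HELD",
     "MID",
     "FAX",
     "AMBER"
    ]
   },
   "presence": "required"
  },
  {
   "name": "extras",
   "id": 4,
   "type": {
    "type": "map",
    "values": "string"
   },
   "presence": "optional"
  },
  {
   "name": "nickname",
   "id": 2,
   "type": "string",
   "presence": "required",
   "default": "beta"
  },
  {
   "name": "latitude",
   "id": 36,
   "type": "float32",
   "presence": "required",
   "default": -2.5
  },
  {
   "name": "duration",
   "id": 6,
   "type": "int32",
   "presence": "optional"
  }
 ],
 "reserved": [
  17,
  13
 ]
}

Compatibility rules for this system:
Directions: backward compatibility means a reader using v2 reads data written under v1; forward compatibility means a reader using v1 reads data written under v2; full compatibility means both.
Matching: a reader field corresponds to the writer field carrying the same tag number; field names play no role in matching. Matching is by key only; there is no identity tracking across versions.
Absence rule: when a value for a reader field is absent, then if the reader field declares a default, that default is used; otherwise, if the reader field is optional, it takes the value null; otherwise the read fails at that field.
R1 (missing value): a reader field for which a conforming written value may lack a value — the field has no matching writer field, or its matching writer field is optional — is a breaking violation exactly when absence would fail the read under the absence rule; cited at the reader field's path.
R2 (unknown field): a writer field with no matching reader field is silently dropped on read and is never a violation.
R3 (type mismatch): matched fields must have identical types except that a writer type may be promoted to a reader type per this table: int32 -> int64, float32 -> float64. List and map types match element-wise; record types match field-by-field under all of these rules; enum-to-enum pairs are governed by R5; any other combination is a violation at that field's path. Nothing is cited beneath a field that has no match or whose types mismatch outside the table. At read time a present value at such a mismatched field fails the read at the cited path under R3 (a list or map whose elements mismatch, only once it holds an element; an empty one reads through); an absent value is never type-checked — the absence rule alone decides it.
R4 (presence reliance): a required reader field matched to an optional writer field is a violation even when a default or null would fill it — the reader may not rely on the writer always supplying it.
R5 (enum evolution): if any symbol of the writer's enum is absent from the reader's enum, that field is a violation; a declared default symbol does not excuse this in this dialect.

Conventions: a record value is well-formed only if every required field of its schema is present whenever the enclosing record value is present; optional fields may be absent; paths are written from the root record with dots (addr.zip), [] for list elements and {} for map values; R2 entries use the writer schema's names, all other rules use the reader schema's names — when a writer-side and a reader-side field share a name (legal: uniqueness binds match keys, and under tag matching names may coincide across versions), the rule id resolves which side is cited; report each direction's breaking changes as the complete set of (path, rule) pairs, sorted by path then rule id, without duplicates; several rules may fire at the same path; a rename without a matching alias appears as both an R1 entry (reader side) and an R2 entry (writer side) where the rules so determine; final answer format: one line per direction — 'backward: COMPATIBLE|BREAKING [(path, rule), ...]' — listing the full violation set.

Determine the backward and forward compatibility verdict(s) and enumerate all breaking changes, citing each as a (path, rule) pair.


in Device below, arrows point writer -> reader
checking backward for Device: reader v2 against writer v1:
  no writer field matches reader role
  extras: map<string, string> -> map<string, string>, writer required; from extras
  nickname: string -> string, writer required; from nickname
  no writer field matches reader latitude
  duration: int64 -> int32, writer optional; from duration
  role (writer side), unknown to reader
  latitude (writer side), unknown to reader
  label (writer side), unknown to reader
  R3 fires at duration
  R1 fires at role
  => backward: BREAKING (2)
checking forward for Device: reader v1 against writer v2:
  no writer field matches reader role
  extras: map<string, string> -> map<string, string>, writer optional; from extras
  nickname: string -> string, writer required; from nickname
  no writer field matches reader latitude
  no writer field matches reader label
  duration: int32 -> int64, writer optional; from duration
  role (writer side), unknown to reader
  latitude (writer side), unknown to reader
  R1 fires at extras
  R4 fires at extras
  R1 fires at role
  => forward: BREAKING (3)

backward: BREAKING [(duration, R3), (role, R1)]; forward: BREAKING [(extras, R1), (extras, R4), (role, R1)]


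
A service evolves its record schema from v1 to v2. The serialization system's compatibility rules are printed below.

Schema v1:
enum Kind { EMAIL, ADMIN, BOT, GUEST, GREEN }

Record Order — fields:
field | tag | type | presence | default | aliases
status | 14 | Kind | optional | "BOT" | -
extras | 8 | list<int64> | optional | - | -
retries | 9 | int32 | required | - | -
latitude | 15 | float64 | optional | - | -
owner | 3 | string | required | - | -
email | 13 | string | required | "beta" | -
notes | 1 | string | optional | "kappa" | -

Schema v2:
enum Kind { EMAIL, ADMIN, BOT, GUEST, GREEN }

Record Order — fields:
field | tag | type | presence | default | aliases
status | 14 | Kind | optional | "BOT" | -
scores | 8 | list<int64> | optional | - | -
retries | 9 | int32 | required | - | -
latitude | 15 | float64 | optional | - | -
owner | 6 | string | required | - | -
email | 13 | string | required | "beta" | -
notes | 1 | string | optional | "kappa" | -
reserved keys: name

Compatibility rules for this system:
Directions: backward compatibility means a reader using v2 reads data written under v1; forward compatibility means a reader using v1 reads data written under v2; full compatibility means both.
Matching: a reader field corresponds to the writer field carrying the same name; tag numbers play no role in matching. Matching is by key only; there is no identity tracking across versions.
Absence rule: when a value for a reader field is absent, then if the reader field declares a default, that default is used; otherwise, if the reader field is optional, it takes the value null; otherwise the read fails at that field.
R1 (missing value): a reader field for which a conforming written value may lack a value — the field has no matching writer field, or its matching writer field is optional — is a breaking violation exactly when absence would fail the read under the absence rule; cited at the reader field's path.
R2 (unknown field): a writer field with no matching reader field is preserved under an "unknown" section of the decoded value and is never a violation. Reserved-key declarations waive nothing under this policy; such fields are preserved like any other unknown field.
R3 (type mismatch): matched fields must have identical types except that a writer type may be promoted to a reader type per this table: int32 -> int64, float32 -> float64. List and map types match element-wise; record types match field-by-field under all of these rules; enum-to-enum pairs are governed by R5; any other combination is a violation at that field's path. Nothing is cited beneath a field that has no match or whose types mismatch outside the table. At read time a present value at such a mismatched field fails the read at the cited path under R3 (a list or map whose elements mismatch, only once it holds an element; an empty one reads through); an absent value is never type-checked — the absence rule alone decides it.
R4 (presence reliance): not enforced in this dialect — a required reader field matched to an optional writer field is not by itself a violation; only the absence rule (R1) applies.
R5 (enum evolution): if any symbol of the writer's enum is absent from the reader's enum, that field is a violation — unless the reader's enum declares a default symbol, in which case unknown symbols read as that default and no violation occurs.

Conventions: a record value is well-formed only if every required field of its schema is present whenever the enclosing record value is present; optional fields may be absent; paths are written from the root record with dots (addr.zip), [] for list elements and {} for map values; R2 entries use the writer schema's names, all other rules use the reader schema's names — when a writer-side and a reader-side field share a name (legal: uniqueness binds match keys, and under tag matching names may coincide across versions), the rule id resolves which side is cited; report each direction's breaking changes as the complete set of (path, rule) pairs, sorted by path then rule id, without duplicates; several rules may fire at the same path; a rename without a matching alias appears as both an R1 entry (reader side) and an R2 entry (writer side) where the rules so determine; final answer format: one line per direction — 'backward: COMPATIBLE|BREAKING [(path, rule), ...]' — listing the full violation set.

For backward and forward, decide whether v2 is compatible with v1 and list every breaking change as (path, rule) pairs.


backward: COMPATIBLE []; forward: COMPATIBLE []

the writer's type comes first in each Order pair
backward for Order (reader v2, writer v1):
  status <- status (Kind -> Kind, writer optional)
  no writer field matches reader scores
  retries <- retries (int32 -> int32, writer required)
  latitude <- latitude (float64 -> float64, writer optional)
  owner <- owner (string -> string, writer required)
  email <- email (string -> string, writer required)
  notes <- notes (string -> string, writer optional)
  leftover writer field: extras
  nothing fires on Order: backward is COMPATIBLE
forward for Order (reader v1, writer v2):
  status <- status (Kind -> Kind, writer optional)
  no writer field matches reader extras
  retries <- retries (int32 -> int32, writer required)
  latitude <- latitude (float64 -> float64, writer optional)
  owner <- owner (string -> string, writer required)
  email <- email (string -> string, writer required)
  notes <- notes (string -> string, writer optional)
  leftover writer field: scores
  nothing fires on Order: forward is COMPATIBLE


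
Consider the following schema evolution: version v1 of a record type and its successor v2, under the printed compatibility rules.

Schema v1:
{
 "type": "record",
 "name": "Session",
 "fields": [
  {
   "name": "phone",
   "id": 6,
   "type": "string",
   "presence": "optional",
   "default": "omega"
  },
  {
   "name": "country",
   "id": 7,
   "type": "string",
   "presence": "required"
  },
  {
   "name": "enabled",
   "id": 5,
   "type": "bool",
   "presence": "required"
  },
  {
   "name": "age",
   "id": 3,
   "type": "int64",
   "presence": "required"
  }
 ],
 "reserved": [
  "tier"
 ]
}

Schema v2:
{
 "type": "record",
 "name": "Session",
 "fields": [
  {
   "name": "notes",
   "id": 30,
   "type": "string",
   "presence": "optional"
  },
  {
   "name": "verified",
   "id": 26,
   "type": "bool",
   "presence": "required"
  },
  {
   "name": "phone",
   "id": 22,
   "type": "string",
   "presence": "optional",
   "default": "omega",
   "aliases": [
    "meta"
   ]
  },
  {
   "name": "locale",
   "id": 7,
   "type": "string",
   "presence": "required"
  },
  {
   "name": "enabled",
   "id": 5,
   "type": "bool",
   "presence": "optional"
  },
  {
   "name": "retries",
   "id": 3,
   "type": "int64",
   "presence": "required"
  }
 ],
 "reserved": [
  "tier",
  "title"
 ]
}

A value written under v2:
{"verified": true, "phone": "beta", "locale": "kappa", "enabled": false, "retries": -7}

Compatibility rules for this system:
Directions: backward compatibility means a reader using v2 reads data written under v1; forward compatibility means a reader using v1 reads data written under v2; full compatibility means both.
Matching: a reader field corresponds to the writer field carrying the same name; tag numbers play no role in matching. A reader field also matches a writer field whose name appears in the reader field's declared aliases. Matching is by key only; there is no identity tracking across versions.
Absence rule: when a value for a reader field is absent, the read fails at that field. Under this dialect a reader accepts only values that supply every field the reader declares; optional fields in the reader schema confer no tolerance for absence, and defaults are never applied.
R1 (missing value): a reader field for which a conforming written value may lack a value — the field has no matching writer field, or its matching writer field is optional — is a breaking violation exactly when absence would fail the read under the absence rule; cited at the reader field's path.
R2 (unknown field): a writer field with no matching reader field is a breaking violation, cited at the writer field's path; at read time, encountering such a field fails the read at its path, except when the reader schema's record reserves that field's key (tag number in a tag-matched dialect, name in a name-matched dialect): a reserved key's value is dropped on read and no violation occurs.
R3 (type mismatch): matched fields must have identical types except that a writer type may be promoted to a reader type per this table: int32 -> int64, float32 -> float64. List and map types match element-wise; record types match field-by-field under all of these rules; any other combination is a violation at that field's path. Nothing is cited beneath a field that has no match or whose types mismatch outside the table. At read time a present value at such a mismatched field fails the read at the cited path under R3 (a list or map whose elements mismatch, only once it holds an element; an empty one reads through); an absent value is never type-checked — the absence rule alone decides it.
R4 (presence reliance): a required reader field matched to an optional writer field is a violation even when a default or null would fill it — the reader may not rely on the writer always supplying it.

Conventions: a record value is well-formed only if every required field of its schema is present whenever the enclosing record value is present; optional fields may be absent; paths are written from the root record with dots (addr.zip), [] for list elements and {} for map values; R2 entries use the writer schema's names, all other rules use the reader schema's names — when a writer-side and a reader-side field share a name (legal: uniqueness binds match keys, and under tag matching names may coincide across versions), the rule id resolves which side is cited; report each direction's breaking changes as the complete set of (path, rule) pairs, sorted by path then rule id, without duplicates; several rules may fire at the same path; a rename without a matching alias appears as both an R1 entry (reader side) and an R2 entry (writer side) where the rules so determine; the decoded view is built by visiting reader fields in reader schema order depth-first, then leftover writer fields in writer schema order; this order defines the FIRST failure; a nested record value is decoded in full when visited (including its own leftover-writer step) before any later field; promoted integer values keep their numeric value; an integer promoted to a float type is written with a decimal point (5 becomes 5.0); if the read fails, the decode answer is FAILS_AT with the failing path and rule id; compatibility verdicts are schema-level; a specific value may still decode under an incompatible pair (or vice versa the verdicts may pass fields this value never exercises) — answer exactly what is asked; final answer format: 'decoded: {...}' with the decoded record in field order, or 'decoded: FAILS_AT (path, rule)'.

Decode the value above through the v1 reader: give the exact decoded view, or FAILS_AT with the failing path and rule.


decoded: FAILS_AT (country, R1)

the writer's type comes first in each Session pair
migrating the Session value to v1:
  phone := "beta"
  read fails at country under R1 (no fill)
  => FAILS_AT (country, R1)
the other Session changes do not affect what is asked:
  field phone in record Session: tag 6 changed to 22 -> inert under this dialect — no rule fires on Session and the result does not move
  added field verified to record Session: required bool, tag 26 (in v2 it sits immediately before phone) -> a verdict-level change on Session — the shown value reads the same
  added field notes to record Session: optional string, tag 30 (in v2 it sits immediately before phone) -> a verdict-level change on Session — the shown value reads the same
  renamed field age to retries in record Session -> a verdict-level change on Session — the shown value reads the same
  field enabled in record Session: required changed to optional -> a verdict-level change on Session — the shown value reads the same


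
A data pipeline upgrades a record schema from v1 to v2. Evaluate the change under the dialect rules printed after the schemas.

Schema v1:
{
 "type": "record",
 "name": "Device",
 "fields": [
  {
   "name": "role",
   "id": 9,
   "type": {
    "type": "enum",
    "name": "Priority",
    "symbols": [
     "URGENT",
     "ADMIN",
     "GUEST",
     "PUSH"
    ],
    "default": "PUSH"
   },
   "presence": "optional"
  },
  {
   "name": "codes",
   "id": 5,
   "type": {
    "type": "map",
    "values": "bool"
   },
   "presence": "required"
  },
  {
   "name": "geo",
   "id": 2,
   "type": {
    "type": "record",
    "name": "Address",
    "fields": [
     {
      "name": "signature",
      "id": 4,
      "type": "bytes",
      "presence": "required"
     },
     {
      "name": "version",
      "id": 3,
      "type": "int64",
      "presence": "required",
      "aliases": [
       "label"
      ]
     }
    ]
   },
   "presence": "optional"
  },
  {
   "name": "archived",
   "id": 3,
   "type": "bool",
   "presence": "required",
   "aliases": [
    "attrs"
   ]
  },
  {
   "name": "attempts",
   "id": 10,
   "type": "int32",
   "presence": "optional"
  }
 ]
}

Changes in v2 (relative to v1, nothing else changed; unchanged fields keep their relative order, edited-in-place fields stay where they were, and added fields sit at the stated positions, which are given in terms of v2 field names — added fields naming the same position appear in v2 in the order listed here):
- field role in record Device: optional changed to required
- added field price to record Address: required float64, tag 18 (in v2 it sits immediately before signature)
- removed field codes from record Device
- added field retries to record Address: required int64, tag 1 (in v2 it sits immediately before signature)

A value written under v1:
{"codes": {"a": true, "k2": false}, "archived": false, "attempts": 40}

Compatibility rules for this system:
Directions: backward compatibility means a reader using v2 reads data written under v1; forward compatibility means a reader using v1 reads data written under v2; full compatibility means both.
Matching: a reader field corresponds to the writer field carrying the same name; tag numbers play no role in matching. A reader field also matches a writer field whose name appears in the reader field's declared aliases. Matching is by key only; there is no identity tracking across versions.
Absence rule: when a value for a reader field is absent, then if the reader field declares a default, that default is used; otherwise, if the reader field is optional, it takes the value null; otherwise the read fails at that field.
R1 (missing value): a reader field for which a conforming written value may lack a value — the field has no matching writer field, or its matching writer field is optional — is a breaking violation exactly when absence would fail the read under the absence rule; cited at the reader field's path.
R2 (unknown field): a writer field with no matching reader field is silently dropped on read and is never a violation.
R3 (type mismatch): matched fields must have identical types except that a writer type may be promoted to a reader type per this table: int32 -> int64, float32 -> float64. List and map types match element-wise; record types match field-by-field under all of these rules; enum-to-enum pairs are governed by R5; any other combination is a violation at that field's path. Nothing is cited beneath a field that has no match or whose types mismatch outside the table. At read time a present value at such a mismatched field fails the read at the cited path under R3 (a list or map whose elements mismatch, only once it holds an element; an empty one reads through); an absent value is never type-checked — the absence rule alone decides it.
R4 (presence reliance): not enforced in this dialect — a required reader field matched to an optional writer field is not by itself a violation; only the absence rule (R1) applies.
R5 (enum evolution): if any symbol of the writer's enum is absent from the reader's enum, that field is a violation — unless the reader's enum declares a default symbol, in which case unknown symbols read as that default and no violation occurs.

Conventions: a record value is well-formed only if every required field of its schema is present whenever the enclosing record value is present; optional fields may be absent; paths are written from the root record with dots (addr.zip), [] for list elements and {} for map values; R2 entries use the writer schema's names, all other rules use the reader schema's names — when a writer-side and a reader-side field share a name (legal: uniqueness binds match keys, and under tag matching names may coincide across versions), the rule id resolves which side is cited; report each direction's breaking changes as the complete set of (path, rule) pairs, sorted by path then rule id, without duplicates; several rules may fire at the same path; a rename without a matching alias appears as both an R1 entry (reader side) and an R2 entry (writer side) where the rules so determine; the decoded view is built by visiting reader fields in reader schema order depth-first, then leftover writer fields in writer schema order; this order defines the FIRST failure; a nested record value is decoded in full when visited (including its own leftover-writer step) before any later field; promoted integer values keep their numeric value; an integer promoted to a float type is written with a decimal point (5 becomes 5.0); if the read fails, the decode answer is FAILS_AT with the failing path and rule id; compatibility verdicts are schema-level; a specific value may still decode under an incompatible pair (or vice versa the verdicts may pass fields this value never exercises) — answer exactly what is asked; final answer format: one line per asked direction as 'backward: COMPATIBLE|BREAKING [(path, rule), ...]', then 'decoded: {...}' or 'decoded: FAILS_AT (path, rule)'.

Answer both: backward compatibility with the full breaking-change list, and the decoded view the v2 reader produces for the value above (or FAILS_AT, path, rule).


the writer's type comes first in each Device pair
checking backward for Device: reader v2 against writer v1:
  writer optional, Priority -> Priority: reader role maps from writer role
  writer optional, Address -> Address: reader geo maps from writer geo
  writer required, bool -> bool: reader archived maps from writer archived
  writer optional, int32 -> int32: reader attempts maps from writer attempts
  codes (writer side), unknown to reader
  no writer field matches reader geo.price
  no writer field matches reader geo.retries
  writer required, bytes -> bytes: reader geo.signature maps from writer geo.signature
  writer required, int64 -> int64: reader geo.version maps from writer geo.version
  violation R1 at geo.price
  violation R1 at geo.retries
  violation R1 at role
  => backward: BREAKING (3)
decoding the Device value with the v2 reader:
  read fails at role under R1 (no fill)
  => FAILS_AT (role, R1)
checking off the Device differences that do not matter here:
  removed field codes from record Device -> matters only for Device's forward compatibility — outside the asked direction

backward: BREAKING [(geo.price, R1), (geo.retries, R1), (role, R1)]; decoded: FAILS_AT (role, R1)
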